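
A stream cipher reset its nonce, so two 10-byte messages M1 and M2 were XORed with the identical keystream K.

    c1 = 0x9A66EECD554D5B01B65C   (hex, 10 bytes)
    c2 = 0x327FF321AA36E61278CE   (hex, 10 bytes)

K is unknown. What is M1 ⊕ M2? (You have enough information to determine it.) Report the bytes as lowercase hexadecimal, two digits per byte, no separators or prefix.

c1 ⊕ c2 = (M1 ⊕ K) ⊕ (M2 ⊕ K) = M1 ⊕ M2 — the shared key cancels under XOR.
byte 0: 154 ⊕  50 = 168
byte 1: 102 ⊕ 127 =  25
byte 2: 238 ⊕ 243 =  29
byte 3: 205 ⊕  33 = 236
byte 4:  85 ⊕ 170 = 255
byte 5:  77 ⊕  54 = 123
byte 6:  91 ⊕ 230 = 189
byte 7:   1 ⊕  18 =  19
byte 8: 182 ⊕ 120 = 206
byte 9:  92 ⊕ 206 = 146

a8191decff7bbd13ce92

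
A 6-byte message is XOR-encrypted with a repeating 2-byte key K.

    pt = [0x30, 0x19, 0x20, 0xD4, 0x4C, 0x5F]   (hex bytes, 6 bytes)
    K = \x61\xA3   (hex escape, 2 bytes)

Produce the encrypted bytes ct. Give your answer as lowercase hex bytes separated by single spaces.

51 ba 41 77 2d fc

The 2-byte key repeats, so the effective keystream is 61 a3 61 a3 61 a3.
byte 0: 30 xor 61 = 51
byte 1: 19 xor a3 = ba
byte 2: 20 xor 61 = 41
byte 3: d4 xor a3 = 77
byte 4: 4c xor 61 = 2d
byte 5: 5f xor a3 = fc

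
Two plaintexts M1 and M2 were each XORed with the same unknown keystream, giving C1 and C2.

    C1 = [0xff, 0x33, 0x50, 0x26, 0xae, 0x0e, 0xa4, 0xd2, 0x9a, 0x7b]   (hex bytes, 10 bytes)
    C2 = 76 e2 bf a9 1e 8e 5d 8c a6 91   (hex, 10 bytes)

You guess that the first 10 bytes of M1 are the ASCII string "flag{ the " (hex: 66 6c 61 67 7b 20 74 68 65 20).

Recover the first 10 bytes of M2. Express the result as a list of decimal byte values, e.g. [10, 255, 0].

First, C1 ⊕ C2 = (M1 ⊕ K) ⊕ (M2 ⊕ K) = M1 ⊕ M2, so the key drops out. Then M2 = (M1 ⊕ M2) ⊕ M1 over the first 10 bytes.
byte 0: (ff ⊕ 76) ⊕ 66 = 89 ⊕ 66 = ef
byte 1: (33 ⊕ e2) ⊕ 6c = d1 ⊕ 6c = bd
byte 2: (50 ⊕ bf) ⊕ 61 = ef ⊕ 61 = 8e
byte 3: (26 ⊕ a9) ⊕ 67 = 8f ⊕ 67 = e8
byte 4: (ae ⊕ 1e) ⊕ 7b = b0 ⊕ 7b = cb
byte 5: (0e ⊕ 8e) ⊕ 20 = 80 ⊕ 20 = a0
byte 6: (a4 ⊕ 5d) ⊕ 74 = f9 ⊕ 74 = 8d
byte 7: (d2 ⊕ 8c) ⊕ 68 = 5e ⊕ 68 = 36
byte 8: (9a ⊕ a6) ⊕ 65 = 3c ⊕ 65 = 59
byte 9: (7b ⊕ 91) ⊕ 20 = ea ⊕ 20 = ca

[239, 189, 142, 232, 203, 160, 141, 54, 89, 202]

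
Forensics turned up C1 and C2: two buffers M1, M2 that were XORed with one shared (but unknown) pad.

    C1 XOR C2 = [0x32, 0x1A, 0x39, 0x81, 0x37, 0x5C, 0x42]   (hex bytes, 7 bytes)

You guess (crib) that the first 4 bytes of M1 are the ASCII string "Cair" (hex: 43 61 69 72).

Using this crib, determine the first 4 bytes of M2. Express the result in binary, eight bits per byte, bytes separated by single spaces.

01110001 01111011 01010000 11110011

Since C1 ⊕ C2 = M1 ⊕ M2, XORing with the guessed M1 bytes yields the corresponding M2 bytes: M2 = (C1 ⊕ C2) ⊕ M1.
byte 0: 32 XOR 43 = 71
byte 1: 1a XOR 61 = 7b
byte 2: 39 XOR 69 = 50
byte 3: 81 XOR 72 = f3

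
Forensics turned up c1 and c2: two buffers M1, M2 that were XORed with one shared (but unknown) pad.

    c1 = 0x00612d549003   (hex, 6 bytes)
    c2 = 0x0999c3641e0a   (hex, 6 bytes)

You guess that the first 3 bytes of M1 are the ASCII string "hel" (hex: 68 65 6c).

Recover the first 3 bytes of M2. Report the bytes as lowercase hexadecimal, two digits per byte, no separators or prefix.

619d82

First, c1 ⊕ c2 = (M1 ⊕ K) ⊕ (M2 ⊕ K) = M1 ⊕ M2, so the key drops out. Then M2 = (M1 ⊕ M2) ⊕ M1 over the first 3 bytes.
byte 0: (00 ^ 09) ^ 68 = 09 ^ 68 = 61
byte 1: (61 ^ 99) ^ 65 = f8 ^ 65 = 9d
byte 2: (2d ^ c3) ^ 6c = ee ^ 6c = 82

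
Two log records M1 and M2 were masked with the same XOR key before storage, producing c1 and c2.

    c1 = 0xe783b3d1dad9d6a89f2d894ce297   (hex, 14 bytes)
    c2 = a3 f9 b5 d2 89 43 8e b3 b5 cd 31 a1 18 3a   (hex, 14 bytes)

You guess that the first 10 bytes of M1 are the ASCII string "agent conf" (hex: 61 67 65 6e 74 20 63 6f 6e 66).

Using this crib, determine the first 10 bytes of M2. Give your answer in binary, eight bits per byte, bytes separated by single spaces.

First, c1 ⊕ c2 = (M1 ⊕ K) ⊕ (M2 ⊕ K) = M1 ⊕ M2, so the key drops out. Then M2 = (M1 ⊕ M2) ⊕ M1 over the first 10 bytes.
byte 0: (e7 ⊕ a3) ⊕ 61 = 44 ⊕ 61 = 25
byte 1: (83 ⊕ f9) ⊕ 67 = 7a ⊕ 67 = 1d
byte 2: (b3 ⊕ b5) ⊕ 65 = 06 ⊕ 65 = 63
byte 3: (d1 ⊕ d2) ⊕ 6e = 03 ⊕ 6e = 6d
byte 4: (da ⊕ 89) ⊕ 74 = 53 ⊕ 74 = 27
byte 5: (d9 ⊕ 43) ⊕ 20 = 9a ⊕ 20 = ba
byte 6: (d6 ⊕ 8e) ⊕ 63 = 58 ⊕ 63 = 3b
byte 7: (a8 ⊕ b3) ⊕ 6f = 1b ⊕ 6f = 74
byte 8: (9f ⊕ b5) ⊕ 6e = 2a ⊕ 6e = 44
byte 9: (2d ⊕ cd) ⊕ 66 = e0 ⊕ 66 = 86

00100101 00011101 01100011 01101101 00100111 10111010 00111011 01110100 01000100 10000110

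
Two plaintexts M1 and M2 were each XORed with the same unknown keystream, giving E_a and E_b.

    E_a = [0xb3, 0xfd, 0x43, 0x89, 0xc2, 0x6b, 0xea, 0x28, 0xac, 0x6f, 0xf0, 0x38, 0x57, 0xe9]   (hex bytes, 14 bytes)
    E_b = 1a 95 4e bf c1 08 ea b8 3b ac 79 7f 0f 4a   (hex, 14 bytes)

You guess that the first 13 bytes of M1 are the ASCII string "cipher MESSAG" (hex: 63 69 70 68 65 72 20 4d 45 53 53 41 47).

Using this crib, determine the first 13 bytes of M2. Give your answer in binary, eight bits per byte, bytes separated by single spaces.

11001010 00000001 01111101 01011110 01100110 00010001 00100000 11011101 11010010 10010000 11011010 00000110 00011111

First, E_a ⊕ E_b = (M1 ⊕ K) ⊕ (M2 ⊕ K) = M1 ⊕ M2, so the key drops out. Then M2 = (M1 ⊕ M2) ⊕ M1 over the first 13 bytes.
byte 0: (b3 ^ 1a) ^ 63 = a9 ^ 63 = ca
byte 1: (fd ^ 95) ^ 69 = 68 ^ 69 = 01
byte 2: (43 ^ 4e) ^ 70 = 0d ^ 70 = 7d
byte 3: (89 ^ bf) ^ 68 = 36 ^ 68 = 5e
byte 4: (c2 ^ c1) ^ 65 = 03 ^ 65 = 66
byte 5: (6b ^ 08) ^ 72 = 63 ^ 72 = 11
byte 6: (ea ^ ea) ^ 20 = 00 ^ 20 = 20
byte 7: (28 ^ b8) ^ 4d = 90 ^ 4d = dd
byte 8: (ac ^ 3b) ^ 45 = 97 ^ 45 = d2
byte 9: (6f ^ ac) ^ 53 = c3 ^ 53 = 90
byte 10: (f0 ^ 79) ^ 53 = 89 ^ 53 = da
byte 11: (38 ^ 7f) ^ 41 = 47 ^ 41 = 06
byte 12: (57 ^ 0f) ^ 47 = 58 ^ 47 = 1f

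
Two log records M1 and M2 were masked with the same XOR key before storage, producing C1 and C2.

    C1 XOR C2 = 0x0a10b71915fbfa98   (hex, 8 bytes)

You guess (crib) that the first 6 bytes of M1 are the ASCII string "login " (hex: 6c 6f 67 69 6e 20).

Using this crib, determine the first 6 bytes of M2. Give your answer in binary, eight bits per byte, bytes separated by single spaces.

01100110 01111111 11010000 01110000 01111011 11011011

Since C1 ⊕ C2 = M1 ⊕ M2, XORing with the guessed M1 bytes yields the corresponding M2 bytes: M2 = (C1 ⊕ C2) ⊕ M1.
 10 ⊕ 108 = 102
 16 ⊕ 111 = 127
183 ⊕ 103 = 208
 25 ⊕ 105 = 112
 21 ⊕ 110 = 123
251 ⊕  32 = 219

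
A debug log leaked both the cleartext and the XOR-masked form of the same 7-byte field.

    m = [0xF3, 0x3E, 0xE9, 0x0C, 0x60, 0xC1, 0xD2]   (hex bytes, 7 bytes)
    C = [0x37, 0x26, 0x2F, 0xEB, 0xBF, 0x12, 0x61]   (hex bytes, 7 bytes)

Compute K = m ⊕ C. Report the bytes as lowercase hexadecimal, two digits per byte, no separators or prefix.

c418c6e7dfd3b3

Since C = m ⊕ K, XORing both sides with m gives K = m ⊕ C.
f3 ⊕ 37 = c4
3e ⊕ 26 = 18
e9 ⊕ 2f = c6
0c ⊕ eb = e7
60 ⊕ bf = df
c1 ⊕ 12 = d3
d2 ⊕ 61 = b3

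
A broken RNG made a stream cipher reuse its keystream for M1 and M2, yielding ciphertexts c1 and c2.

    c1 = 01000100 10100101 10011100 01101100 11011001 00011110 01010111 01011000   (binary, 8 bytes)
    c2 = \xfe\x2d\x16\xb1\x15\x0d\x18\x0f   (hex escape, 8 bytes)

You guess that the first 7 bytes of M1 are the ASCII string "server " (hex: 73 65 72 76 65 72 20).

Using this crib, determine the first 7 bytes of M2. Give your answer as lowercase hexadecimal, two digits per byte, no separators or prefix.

c9edf8aba9616f

First, c1 ⊕ c2 = (M1 ⊕ K) ⊕ (M2 ⊕ K) = M1 ⊕ M2, so the key drops out. Then M2 = (M1 ⊕ M2) ⊕ M1 over the first 7 bytes.
byte 0: (44 XOR fe) XOR 73 = ba XOR 73 = c9
byte 1: (a5 XOR 2d) XOR 65 = 88 XOR 65 = ed
byte 2: (9c XOR 16) XOR 72 = 8a XOR 72 = f8
byte 3: (6c XOR b1) XOR 76 = dd XOR 76 = ab
byte 4: (d9 XOR 15) XOR 65 = cc XOR 65 = a9
byte 5: (1e XOR 0d) XOR 72 = 13 XOR 72 = 61
byte 6: (57 XOR 18) XOR 20 = 4f XOR 20 = 6f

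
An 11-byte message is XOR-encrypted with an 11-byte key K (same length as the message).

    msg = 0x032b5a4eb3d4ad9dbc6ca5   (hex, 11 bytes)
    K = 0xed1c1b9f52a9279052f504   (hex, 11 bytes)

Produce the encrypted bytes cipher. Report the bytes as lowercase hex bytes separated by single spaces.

03 XOR ed = ee
2b XOR 1c = 37
5a XOR 1b = 41
4e XOR 9f = d1
b3 XOR 52 = e1
d4 XOR a9 = 7d
ad XOR 27 = 8a
9d XOR 90 = 0d
bc XOR 52 = ee
6c XOR f5 = 99
a5 XOR 04 = a1

ee 37 41 d1 e1 7d 8a 0d ee 99 a1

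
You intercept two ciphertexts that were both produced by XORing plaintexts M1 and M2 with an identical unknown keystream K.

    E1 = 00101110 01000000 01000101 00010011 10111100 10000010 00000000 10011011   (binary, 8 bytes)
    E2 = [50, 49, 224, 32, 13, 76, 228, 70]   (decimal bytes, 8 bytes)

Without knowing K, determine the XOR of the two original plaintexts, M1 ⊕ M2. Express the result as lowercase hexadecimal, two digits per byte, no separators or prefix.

1c71a533b1cee4dd

E1 ⊕ E2 = (M1 ⊕ K) ⊕ (M2 ⊕ K) = M1 ⊕ M2 — the shared key cancels under XOR.
byte 0: 2e ^ 32 = 1c
byte 1: 40 ^ 31 = 71
byte 2: 45 ^ e0 = a5
byte 3: 13 ^ 20 = 33
byte 4: bc ^ 0d = b1
byte 5: 82 ^ 4c = ce
byte 6: 00 ^ e4 = e4
byte 7: 9b ^ 46 = dd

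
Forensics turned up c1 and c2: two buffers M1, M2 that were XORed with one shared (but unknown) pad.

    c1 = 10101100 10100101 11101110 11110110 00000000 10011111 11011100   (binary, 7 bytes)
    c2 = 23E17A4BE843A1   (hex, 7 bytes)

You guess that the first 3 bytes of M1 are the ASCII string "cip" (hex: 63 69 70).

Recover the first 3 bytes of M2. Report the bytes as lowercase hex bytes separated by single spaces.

ec 2d e4

First, c1 ⊕ c2 = (M1 ⊕ K) ⊕ (M2 ⊕ K) = M1 ⊕ M2, so the key drops out. Then M2 = (M1 ⊕ M2) ⊕ M1 over the first 3 bytes.
byte 0: (ac XOR 23) XOR 63 = 8f XOR 63 = ec
byte 1: (a5 XOR e1) XOR 69 = 44 XOR 69 = 2d
byte 2: (ee XOR 7a) XOR 70 = 94 XOR 70 = e4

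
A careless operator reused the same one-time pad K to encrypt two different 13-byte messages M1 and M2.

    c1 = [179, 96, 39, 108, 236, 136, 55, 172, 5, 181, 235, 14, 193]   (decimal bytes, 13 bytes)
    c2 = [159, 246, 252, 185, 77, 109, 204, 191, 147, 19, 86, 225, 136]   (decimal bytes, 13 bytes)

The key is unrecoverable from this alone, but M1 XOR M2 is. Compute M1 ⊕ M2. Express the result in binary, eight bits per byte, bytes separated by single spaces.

c1 ⊕ c2 = (M1 ⊕ K) ⊕ (M2 ⊕ K) = M1 ⊕ M2 — the shared key cancels under XOR.
b3 ^ 9f = 2c
60 ^ f6 = 96
27 ^ fc = db
6c ^ b9 = d5
ec ^ 4d = a1
88 ^ 6d = e5
37 ^ cc = fb
ac ^ bf = 13
05 ^ 93 = 96
b5 ^ 13 = a6
eb ^ 56 = bd
0e ^ e1 = ef
c1 ^ 88 = 49

00101100 10010110 11011011 11010101 10100001 11100101 11111011 00010011 10010110 10100110 10111101 11101111 01001001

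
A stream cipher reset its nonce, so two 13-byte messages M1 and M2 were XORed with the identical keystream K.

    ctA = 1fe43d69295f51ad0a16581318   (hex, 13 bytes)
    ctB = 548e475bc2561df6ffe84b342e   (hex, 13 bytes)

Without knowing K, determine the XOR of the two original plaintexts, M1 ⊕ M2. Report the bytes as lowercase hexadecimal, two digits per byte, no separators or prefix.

4b6a7a32eb094c5bf5fe132736

ctA ⊕ ctB = (M1 ⊕ K) ⊕ (M2 ⊕ K) = M1 ⊕ M2 — the shared key cancels under XOR.
byte 0: 1f XOR 54 = 4b
byte 1: e4 XOR 8e = 6a
byte 2: 3d XOR 47 = 7a
byte 3: 69 XOR 5b = 32
byte 4: 29 XOR c2 = eb
byte 5: 5f XOR 56 = 09
byte 6: 51 XOR 1d = 4c
byte 7: ad XOR f6 = 5b
byte 8: 0a XOR ff = f5
byte 9: 16 XOR e8 = fe
byte 10: 58 XOR 4b = 13
byte 11: 13 XOR 34 = 27
byte 12: 18 XOR 2e = 36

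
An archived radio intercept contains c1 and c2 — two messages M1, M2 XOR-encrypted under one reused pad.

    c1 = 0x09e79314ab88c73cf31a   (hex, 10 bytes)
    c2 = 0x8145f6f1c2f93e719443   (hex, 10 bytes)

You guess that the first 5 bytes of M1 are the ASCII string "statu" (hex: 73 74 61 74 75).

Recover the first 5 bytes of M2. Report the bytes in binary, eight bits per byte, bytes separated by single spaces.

First, c1 ⊕ c2 = (M1 ⊕ K) ⊕ (M2 ⊕ K) = M1 ⊕ M2, so the key drops out. Then M2 = (M1 ⊕ M2) ⊕ M1 over the first 5 bytes.
byte 0: (09 XOR 81) XOR 73 = 88 XOR 73 = fb
byte 1: (e7 XOR 45) XOR 74 = a2 XOR 74 = d6
byte 2: (93 XOR f6) XOR 61 = 65 XOR 61 = 04
byte 3: (14 XOR f1) XOR 74 = e5 XOR 74 = 91
byte 4: (ab XOR c2) XOR 75 = 69 XOR 75 = 1c

11111011 11010110 00000100 10010001 00011100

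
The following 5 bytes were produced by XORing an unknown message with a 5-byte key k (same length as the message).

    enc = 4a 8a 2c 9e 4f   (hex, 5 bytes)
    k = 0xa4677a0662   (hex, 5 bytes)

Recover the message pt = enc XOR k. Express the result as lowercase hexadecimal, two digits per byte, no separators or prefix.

byte 0: 4a ⊕ a4 = ee
byte 1: 8a ⊕ 67 = ed
byte 2: 2c ⊕ 7a = 56
byte 3: 9e ⊕ 06 = 98
byte 4: 4f ⊕ 62 = 2d

eeed56982d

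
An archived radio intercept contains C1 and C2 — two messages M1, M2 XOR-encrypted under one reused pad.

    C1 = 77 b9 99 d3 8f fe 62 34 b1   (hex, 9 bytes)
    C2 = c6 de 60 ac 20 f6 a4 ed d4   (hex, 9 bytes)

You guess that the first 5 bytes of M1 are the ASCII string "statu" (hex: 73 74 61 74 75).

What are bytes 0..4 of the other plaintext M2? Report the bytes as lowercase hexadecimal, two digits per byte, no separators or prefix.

c213980bda

First, C1 ⊕ C2 = (M1 ⊕ K) ⊕ (M2 ⊕ K) = M1 ⊕ M2, so the key drops out. Then M2 = (M1 ⊕ M2) ⊕ M1 over the first 5 bytes.
byte 0: (77 xor c6) xor 73 = b1 xor 73 = c2
byte 1: (b9 xor de) xor 74 = 67 xor 74 = 13
byte 2: (99 xor 60) xor 61 = f9 xor 61 = 98
byte 3: (d3 xor ac) xor 74 = 7f xor 74 = 0b
byte 4: (8f xor 20) xor 75 = af xor 75 = da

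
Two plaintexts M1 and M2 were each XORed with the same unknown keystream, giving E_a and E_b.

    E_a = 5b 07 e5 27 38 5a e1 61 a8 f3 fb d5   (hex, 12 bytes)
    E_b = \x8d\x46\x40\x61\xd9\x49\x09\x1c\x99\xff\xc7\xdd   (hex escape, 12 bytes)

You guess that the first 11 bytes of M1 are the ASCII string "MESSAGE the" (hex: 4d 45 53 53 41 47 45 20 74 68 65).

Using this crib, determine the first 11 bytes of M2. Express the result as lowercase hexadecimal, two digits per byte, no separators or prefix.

First, E_a ⊕ E_b = (M1 ⊕ K) ⊕ (M2 ⊕ K) = M1 ⊕ M2, so the key drops out. Then M2 = (M1 ⊕ M2) ⊕ M1 over the first 11 bytes.
byte 0: (5b XOR 8d) XOR 4d = d6 XOR 4d = 9b
byte 1: (07 XOR 46) XOR 45 = 41 XOR 45 = 04
byte 2: (e5 XOR 40) XOR 53 = a5 XOR 53 = f6
byte 3: (27 XOR 61) XOR 53 = 46 XOR 53 = 15
byte 4: (38 XOR d9) XOR 41 = e1 XOR 41 = a0
byte 5: (5a XOR 49) XOR 47 = 13 XOR 47 = 54
byte 6: (e1 XOR 09) XOR 45 = e8 XOR 45 = ad
byte 7: (61 XOR 1c) XOR 20 = 7d XOR 20 = 5d
byte 8: (a8 XOR 99) XOR 74 = 31 XOR 74 = 45
byte 9: (f3 XOR ff) XOR 68 = 0c XOR 68 = 64
byte 10: (fb XOR c7) XOR 65 = 3c XOR 65 = 59

9b04f615a054ad5d456459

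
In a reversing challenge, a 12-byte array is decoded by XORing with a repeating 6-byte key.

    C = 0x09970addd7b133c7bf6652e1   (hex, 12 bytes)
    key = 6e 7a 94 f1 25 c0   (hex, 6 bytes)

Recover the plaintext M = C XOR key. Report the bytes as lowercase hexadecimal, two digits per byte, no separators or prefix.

67ed9e2cf2715dbd2b977721

The 6-byte key repeats, so the effective keystream is 6e 7a 94 f1 25 c0 6e 7a 94 f1 25 c0.
byte 0: 09 ⊕ 6e = 67
byte 1: 97 ⊕ 7a = ed
byte 2: 0a ⊕ 94 = 9e
byte 3: dd ⊕ f1 = 2c
byte 4: d7 ⊕ 25 = f2
byte 5: b1 ⊕ c0 = 71
byte 6: 33 ⊕ 6e = 5d
byte 7: c7 ⊕ 7a = bd
byte 8: bf ⊕ 94 = 2b
byte 9: 66 ⊕ f1 = 97
byte 10: 52 ⊕ 25 = 77
byte 11: e1 ⊕ c0 = 21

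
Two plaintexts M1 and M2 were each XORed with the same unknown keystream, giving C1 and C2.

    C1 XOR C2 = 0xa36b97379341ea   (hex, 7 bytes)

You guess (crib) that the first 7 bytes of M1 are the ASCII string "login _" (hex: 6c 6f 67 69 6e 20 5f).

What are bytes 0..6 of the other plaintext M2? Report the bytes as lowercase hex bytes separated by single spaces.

cf 04 f0 5e fd 61 b5

Since C1 ⊕ C2 = M1 ⊕ M2, XORing with the guessed M1 bytes yields the corresponding M2 bytes: M2 = (C1 ⊕ C2) ⊕ M1.
a3 XOR 6c = cf
6b XOR 6f = 04
97 XOR 67 = f0
37 XOR 69 = 5e
93 XOR 6e = fd
41 XOR 20 = 61
ea XOR 5f = b5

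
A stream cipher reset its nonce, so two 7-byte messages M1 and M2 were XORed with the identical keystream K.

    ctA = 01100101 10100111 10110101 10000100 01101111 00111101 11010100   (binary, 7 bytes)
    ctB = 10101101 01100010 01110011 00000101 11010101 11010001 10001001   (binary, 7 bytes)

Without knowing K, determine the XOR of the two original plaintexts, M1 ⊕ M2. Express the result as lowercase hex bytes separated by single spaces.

c8 c5 c6 81 ba ec 5d

ctA ⊕ ctB = (M1 ⊕ K) ⊕ (M2 ⊕ K) = M1 ⊕ M2 — the shared key cancels under XOR.
01100101 XOR 10101101 = 11001000
10100111 XOR 01100010 = 11000101
10110101 XOR 01110011 = 11000110
10000100 XOR 00000101 = 10000001
01101111 XOR 11010101 = 10111010
00111101 XOR 11010001 = 11101100
11010100 XOR 10001001 = 01011101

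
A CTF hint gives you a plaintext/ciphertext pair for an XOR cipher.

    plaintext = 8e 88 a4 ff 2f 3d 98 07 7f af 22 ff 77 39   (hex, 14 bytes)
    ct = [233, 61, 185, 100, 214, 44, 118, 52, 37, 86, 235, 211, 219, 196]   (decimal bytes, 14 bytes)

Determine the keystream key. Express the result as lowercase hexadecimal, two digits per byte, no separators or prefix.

Since ct = plaintext ⊕ key, XORing both sides with plaintext gives key = plaintext ⊕ ct.
8e ^ e9 = 67
88 ^ 3d = b5
a4 ^ b9 = 1d
ff ^ 64 = 9b
2f ^ d6 = f9
3d ^ 2c = 11
98 ^ 76 = ee
07 ^ 34 = 33
7f ^ 25 = 5a
af ^ 56 = f9
22 ^ eb = c9
ff ^ d3 = 2c
77 ^ db = ac
39 ^ c4 = fd

67b51d9bf911ee335af9c92cacfd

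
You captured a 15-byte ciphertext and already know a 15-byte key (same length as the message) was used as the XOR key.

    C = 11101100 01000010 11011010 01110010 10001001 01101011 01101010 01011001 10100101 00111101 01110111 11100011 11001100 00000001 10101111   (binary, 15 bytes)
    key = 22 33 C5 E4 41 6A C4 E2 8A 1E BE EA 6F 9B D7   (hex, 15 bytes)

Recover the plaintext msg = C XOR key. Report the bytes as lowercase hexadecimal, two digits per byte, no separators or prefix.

ec ^ 22 = ce
42 ^ 33 = 71
da ^ c5 = 1f
72 ^ e4 = 96
89 ^ 41 = c8
6b ^ 6a = 01
6a ^ c4 = ae
59 ^ e2 = bb
a5 ^ 8a = 2f
3d ^ 1e = 23
77 ^ be = c9
e3 ^ ea = 09
cc ^ 6f = a3
01 ^ 9b = 9a
af ^ d7 = 78

ce711f96c801aebb2f23c909a39a78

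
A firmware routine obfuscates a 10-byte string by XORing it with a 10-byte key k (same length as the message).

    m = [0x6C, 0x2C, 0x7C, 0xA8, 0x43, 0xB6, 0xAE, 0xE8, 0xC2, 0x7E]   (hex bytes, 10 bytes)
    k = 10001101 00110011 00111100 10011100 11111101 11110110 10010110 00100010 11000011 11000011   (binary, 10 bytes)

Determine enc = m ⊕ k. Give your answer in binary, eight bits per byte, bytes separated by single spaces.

11100001 00011111 01000000 00110100 10111110 01000000 00111000 11001010 00000001 10111101

XOR is its own inverse, so applying the key byte-wise gives the result directly.
6c XOR 8d = e1
2c XOR 33 = 1f
7c XOR 3c = 40
a8 XOR 9c = 34
43 XOR fd = be
b6 XOR f6 = 40
ae XOR 96 = 38
e8 XOR 22 = ca
c2 XOR c3 = 01
7e XOR c3 = bd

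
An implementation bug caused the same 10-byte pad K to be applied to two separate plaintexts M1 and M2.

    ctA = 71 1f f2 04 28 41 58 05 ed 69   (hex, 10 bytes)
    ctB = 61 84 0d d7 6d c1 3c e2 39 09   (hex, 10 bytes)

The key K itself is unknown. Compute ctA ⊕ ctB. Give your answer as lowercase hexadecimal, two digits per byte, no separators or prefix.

ctA ⊕ ctB = (M1 ⊕ K) ⊕ (M2 ⊕ K) = M1 ⊕ M2 — the shared key cancels under XOR.
01110001 xor 01100001 = 00010000
00011111 xor 10000100 = 10011011
11110010 xor 00001101 = 11111111
00000100 xor 11010111 = 11010011
00101000 xor 01101101 = 01000101
01000001 xor 11000001 = 10000000
01011000 xor 00111100 = 01100100
00000101 xor 11100010 = 11100111
11101101 xor 00111001 = 11010100
01101001 xor 00001001 = 01100000

109bffd3458064e7d460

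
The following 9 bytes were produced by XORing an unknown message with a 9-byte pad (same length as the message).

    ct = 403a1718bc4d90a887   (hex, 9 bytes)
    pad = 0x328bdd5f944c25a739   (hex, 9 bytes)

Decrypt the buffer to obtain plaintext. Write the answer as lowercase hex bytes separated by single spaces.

40 xor 32 = 72
3a xor 8b = b1
17 xor dd = ca
18 xor 5f = 47
bc xor 94 = 28
4d xor 4c = 01
90 xor 25 = b5
a8 xor a7 = 0f
87 xor 39 = be

72 b1 ca 47 28 01 b5 0f be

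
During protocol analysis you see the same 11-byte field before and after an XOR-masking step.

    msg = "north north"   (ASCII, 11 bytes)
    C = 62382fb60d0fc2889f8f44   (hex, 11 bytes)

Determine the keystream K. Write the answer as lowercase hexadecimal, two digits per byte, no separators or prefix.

Since C = msg ⊕ K, XORing both sides with msg gives K = msg ⊕ C.
01101110 ⊕ 01100010 = 00001100
01101111 ⊕ 00111000 = 01010111
01110010 ⊕ 00101111 = 01011101
01110100 ⊕ 10110110 = 11000010
01101000 ⊕ 00001101 = 01100101
00100000 ⊕ 00001111 = 00101111
01101110 ⊕ 11000010 = 10101100
01101111 ⊕ 10001000 = 11100111
01110010 ⊕ 10011111 = 11101101
01110100 ⊕ 10001111 = 11111011
01101000 ⊕ 01000100 = 00101100

0c575dc2652face7edfb2c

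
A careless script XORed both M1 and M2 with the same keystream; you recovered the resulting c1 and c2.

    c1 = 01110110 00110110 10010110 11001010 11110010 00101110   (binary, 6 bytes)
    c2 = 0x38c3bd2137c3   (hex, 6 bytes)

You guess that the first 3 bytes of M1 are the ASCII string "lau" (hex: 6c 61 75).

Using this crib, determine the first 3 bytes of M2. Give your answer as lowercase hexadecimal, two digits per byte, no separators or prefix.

22945e

First, c1 ⊕ c2 = (M1 ⊕ K) ⊕ (M2 ⊕ K) = M1 ⊕ M2, so the key drops out. Then M2 = (M1 ⊕ M2) ⊕ M1 over the first 3 bytes.
byte 0: (76 xor 38) xor 6c = 4e xor 6c = 22
byte 1: (36 xor c3) xor 61 = f5 xor 61 = 94
byte 2: (96 xor bd) xor 75 = 2b xor 75 = 5e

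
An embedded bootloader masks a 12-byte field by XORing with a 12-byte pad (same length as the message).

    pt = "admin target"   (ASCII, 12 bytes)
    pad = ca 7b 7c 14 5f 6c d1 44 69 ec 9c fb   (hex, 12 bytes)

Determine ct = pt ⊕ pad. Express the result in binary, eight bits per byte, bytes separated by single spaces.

10101011 00011111 00010001 01111101 00110001 01001100 10100101 00100101 00011011 10001011 11111001 10001111

XOR is its own inverse, so applying the key byte-wise gives the result directly.
61 XOR ca = ab
64 XOR 7b = 1f
6d XOR 7c = 11
69 XOR 14 = 7d
6e XOR 5f = 31
20 XOR 6c = 4c
74 XOR d1 = a5
61 XOR 44 = 25
72 XOR 69 = 1b
67 XOR ec = 8b
65 XOR 9c = f9
74 XOR fb = 8f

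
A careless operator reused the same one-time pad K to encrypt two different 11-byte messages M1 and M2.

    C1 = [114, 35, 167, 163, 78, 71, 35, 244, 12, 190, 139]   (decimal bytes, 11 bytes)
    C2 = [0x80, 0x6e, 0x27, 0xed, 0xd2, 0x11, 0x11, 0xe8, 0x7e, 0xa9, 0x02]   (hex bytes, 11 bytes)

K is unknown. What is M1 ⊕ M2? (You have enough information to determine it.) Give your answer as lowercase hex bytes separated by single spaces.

C1 ⊕ C2 = (M1 ⊕ K) ⊕ (M2 ⊕ K) = M1 ⊕ M2 — the shared key cancels under XOR.
72 XOR 80 = f2
23 XOR 6e = 4d
a7 XOR 27 = 80
a3 XOR ed = 4e
4e XOR d2 = 9c
47 XOR 11 = 56
23 XOR 11 = 32
f4 XOR e8 = 1c
0c XOR 7e = 72
be XOR a9 = 17
8b XOR 02 = 89

f2 4d 80 4e 9c 56 32 1c 72 17 89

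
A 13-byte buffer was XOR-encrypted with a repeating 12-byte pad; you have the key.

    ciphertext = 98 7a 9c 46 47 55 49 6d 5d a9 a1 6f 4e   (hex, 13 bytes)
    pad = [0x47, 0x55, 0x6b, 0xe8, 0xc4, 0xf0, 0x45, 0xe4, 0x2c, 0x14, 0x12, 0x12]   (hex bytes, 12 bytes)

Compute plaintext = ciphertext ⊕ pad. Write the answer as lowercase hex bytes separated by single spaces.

df 2f f7 ae 83 a5 0c 89 71 bd b3 7d 09

The 12-byte key repeats, so the effective keystream is 47 55 6b e8 c4 f0 45 e4 2c 14 12 12 47.
byte 0: 152 XOR  71 = 223
byte 1: 122 XOR  85 =  47
byte 2: 156 XOR 107 = 247
byte 3:  70 XOR 232 = 174
byte 4:  71 XOR 196 = 131
byte 5:  85 XOR 240 = 165
byte 6:  73 XOR  69 =  12
byte 7: 109 XOR 228 = 137
byte 8:  93 XOR  44 = 113
byte 9: 169 XOR  20 = 189
byte 10: 161 XOR  18 = 179
byte 11: 111 XOR  18 = 125
byte 12:  78 XOR  71 =   9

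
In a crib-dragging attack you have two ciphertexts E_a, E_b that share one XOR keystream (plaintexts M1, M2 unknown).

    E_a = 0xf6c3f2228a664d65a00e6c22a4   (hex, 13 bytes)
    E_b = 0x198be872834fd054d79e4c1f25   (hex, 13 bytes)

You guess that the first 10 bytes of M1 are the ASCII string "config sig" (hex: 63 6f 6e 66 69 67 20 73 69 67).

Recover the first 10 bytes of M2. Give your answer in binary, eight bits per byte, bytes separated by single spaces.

10001100 00100111 01110100 00110110 01100000 01001110 10111101 01000010 00011110 11110111

First, E_a ⊕ E_b = (M1 ⊕ K) ⊕ (M2 ⊕ K) = M1 ⊕ M2, so the key drops out. Then M2 = (M1 ⊕ M2) ⊕ M1 over the first 10 bytes.
byte 0: (f6 xor 19) xor 63 = ef xor 63 = 8c
byte 1: (c3 xor 8b) xor 6f = 48 xor 6f = 27
byte 2: (f2 xor e8) xor 6e = 1a xor 6e = 74
byte 3: (22 xor 72) xor 66 = 50 xor 66 = 36
byte 4: (8a xor 83) xor 69 = 09 xor 69 = 60
byte 5: (66 xor 4f) xor 67 = 29 xor 67 = 4e
byte 6: (4d xor d0) xor 20 = 9d xor 20 = bd
byte 7: (65 xor 54) xor 73 = 31 xor 73 = 42
byte 8: (a0 xor d7) xor 69 = 77 xor 69 = 1e
byte 9: (0e xor 9e) xor 67 = 90 xor 67 = f7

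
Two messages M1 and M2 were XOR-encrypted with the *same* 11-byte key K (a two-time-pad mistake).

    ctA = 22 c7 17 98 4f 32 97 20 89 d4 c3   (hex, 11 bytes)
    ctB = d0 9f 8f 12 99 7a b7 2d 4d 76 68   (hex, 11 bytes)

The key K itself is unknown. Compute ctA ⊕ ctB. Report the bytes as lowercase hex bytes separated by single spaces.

ctA ⊕ ctB = (M1 ⊕ K) ⊕ (M2 ⊕ K) = M1 ⊕ M2 — the shared key cancels under XOR.
00100010 ^ 11010000 = 11110010
11000111 ^ 10011111 = 01011000
00010111 ^ 10001111 = 10011000
10011000 ^ 00010010 = 10001010
01001111 ^ 10011001 = 11010110
00110010 ^ 01111010 = 01001000
10010111 ^ 10110111 = 00100000
00100000 ^ 00101101 = 00001101
10001001 ^ 01001101 = 11000100
11010100 ^ 01110110 = 10100010
11000011 ^ 01101000 = 10101011

f2 58 98 8a d6 48 20 0d c4 a2 ab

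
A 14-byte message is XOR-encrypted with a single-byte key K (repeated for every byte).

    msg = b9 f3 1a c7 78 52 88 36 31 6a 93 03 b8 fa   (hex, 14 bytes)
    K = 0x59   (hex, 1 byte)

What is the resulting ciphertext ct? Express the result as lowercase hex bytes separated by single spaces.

The 1-byte key repeats, so the effective keystream is 59 59 59 59 59 59 59 59 59 59 59 59 59 59.
byte 0: b9 ^ 59 = e0
byte 1: f3 ^ 59 = aa
byte 2: 1a ^ 59 = 43
byte 3: c7 ^ 59 = 9e
byte 4: 78 ^ 59 = 21
byte 5: 52 ^ 59 = 0b
byte 6: 88 ^ 59 = d1
byte 7: 36 ^ 59 = 6f
byte 8: 31 ^ 59 = 68
byte 9: 6a ^ 59 = 33
byte 10: 93 ^ 59 = ca
byte 11: 03 ^ 59 = 5a
byte 12: b8 ^ 59 = e1
byte 13: fa ^ 59 = a3

e0 aa 43 9e 21 0b d1 6f 68 33 ca 5a e1 a3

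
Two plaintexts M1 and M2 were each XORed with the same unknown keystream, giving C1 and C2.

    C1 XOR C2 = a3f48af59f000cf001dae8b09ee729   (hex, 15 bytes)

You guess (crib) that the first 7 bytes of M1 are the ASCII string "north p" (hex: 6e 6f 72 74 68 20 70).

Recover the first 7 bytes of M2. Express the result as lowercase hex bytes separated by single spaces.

cd 9b f8 81 f7 20 7c

Since C1 ⊕ C2 = M1 ⊕ M2, XORing with the guessed M1 bytes yields the corresponding M2 bytes: M2 = (C1 ⊕ C2) ⊕ M1.
byte 0: a3 ⊕ 6e = cd
byte 1: f4 ⊕ 6f = 9b
byte 2: 8a ⊕ 72 = f8
byte 3: f5 ⊕ 74 = 81
byte 4: 9f ⊕ 68 = f7
byte 5: 00 ⊕ 20 = 20
byte 6: 0c ⊕ 70 = 7c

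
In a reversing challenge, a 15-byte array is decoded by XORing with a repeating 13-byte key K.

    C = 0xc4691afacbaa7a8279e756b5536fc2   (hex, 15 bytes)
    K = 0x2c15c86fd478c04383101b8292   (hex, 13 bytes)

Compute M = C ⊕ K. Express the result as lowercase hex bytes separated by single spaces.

The 13-byte key repeats, so the effective keystream is 2c 15 c8 6f d4 78 c0 43 83 10 1b 82 92 2c 15.
byte 0: 11000100 ⊕ 00101100 = 11101000
byte 1: 01101001 ⊕ 00010101 = 01111100
byte 2: 00011010 ⊕ 11001000 = 11010010
byte 3: 11111010 ⊕ 01101111 = 10010101
byte 4: 11001011 ⊕ 11010100 = 00011111
byte 5: 10101010 ⊕ 01111000 = 11010010
byte 6: 01111010 ⊕ 11000000 = 10111010
byte 7: 10000010 ⊕ 01000011 = 11000001
byte 8: 01111001 ⊕ 10000011 = 11111010
byte 9: 11100111 ⊕ 00010000 = 11110111
byte 10: 01010110 ⊕ 00011011 = 01001101
byte 11: 10110101 ⊕ 10000010 = 00110111
byte 12: 01010011 ⊕ 10010010 = 11000001
byte 13: 01101111 ⊕ 00101100 = 01000011
byte 14: 11000010 ⊕ 00010101 = 11010111

e8 7c d2 95 1f d2 ba c1 fa f7 4d 37 c1 43 d7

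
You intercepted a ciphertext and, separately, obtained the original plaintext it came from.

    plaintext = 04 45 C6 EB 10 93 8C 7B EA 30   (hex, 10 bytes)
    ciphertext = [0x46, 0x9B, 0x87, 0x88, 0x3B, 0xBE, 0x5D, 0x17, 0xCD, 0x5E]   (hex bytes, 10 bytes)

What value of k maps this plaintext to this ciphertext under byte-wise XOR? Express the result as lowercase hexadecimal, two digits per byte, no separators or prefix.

42de41632b2dd16c276e

Since ciphertext = plaintext ⊕ k, XORing both sides with plaintext gives k = plaintext ⊕ ciphertext.
00000100 xor 01000110 = 01000010
01000101 xor 10011011 = 11011110
11000110 xor 10000111 = 01000001
11101011 xor 10001000 = 01100011
00010000 xor 00111011 = 00101011
10010011 xor 10111110 = 00101101
10001100 xor 01011101 = 11010001
01111011 xor 00010111 = 01101100
11101010 xor 11001101 = 00100111
00110000 xor 01011110 = 01101110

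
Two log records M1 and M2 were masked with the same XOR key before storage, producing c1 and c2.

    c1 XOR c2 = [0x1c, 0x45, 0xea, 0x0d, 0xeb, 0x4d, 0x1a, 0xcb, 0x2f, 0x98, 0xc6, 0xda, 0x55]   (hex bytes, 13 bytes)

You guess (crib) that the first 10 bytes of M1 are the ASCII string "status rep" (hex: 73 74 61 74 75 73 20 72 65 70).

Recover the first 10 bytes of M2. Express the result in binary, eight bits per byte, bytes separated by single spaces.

01101111 00110001 10001011 01111001 10011110 00111110 00111010 10111001 01001010 11101000

Since c1 ⊕ c2 = M1 ⊕ M2, XORing with the guessed M1 bytes yields the corresponding M2 bytes: M2 = (c1 ⊕ c2) ⊕ M1.
byte 0: 00011100 xor 01110011 = 01101111
byte 1: 01000101 xor 01110100 = 00110001
byte 2: 11101010 xor 01100001 = 10001011
byte 3: 00001101 xor 01110100 = 01111001
byte 4: 11101011 xor 01110101 = 10011110
byte 5: 01001101 xor 01110011 = 00111110
byte 6: 00011010 xor 00100000 = 00111010
byte 7: 11001011 xor 01110010 = 10111001
byte 8: 00101111 xor 01100101 = 01001010
byte 9: 10011000 xor 01110000 = 11101000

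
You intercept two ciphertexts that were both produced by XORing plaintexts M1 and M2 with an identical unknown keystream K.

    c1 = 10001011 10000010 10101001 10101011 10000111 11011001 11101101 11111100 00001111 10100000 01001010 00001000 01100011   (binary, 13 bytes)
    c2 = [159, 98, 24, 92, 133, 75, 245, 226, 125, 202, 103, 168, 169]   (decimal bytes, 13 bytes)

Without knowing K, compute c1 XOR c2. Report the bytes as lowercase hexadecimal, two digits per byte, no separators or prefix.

c1 ⊕ c2 = (M1 ⊕ K) ⊕ (M2 ⊕ K) = M1 ⊕ M2 — the shared key cancels under XOR.
10001011 XOR 10011111 = 00010100
10000010 XOR 01100010 = 11100000
10101001 XOR 00011000 = 10110001
10101011 XOR 01011100 = 11110111
10000111 XOR 10000101 = 00000010
11011001 XOR 01001011 = 10010010
11101101 XOR 11110101 = 00011000
11111100 XOR 11100010 = 00011110
00001111 XOR 01111101 = 01110010
10100000 XOR 11001010 = 01101010
01001010 XOR 01100111 = 00101101
00001000 XOR 10101000 = 10100000
01100011 XOR 10101001 = 11001010

14e0b1f70292181e726a2da0ca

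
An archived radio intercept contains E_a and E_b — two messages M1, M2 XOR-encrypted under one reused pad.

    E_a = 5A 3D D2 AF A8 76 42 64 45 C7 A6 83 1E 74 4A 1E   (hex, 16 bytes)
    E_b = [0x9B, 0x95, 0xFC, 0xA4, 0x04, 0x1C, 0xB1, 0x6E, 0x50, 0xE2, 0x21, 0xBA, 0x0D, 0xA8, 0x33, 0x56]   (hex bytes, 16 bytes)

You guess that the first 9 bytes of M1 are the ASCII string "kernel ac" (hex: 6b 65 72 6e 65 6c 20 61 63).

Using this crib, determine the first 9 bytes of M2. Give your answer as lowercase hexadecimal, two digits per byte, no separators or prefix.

aacd5c65c906d36b76

First, E_a ⊕ E_b = (M1 ⊕ K) ⊕ (M2 ⊕ K) = M1 ⊕ M2, so the key drops out. Then M2 = (M1 ⊕ M2) ⊕ M1 over the first 9 bytes.
byte 0: (5a XOR 9b) XOR 6b = c1 XOR 6b = aa
byte 1: (3d XOR 95) XOR 65 = a8 XOR 65 = cd
byte 2: (d2 XOR fc) XOR 72 = 2e XOR 72 = 5c
byte 3: (af XOR a4) XOR 6e = 0b XOR 6e = 65
byte 4: (a8 XOR 04) XOR 65 = ac XOR 65 = c9
byte 5: (76 XOR 1c) XOR 6c = 6a XOR 6c = 06
byte 6: (42 XOR b1) XOR 20 = f3 XOR 20 = d3
byte 7: (64 XOR 6e) XOR 61 = 0a XOR 61 = 6b
byte 8: (45 XOR 50) XOR 63 = 15 XOR 63 = 76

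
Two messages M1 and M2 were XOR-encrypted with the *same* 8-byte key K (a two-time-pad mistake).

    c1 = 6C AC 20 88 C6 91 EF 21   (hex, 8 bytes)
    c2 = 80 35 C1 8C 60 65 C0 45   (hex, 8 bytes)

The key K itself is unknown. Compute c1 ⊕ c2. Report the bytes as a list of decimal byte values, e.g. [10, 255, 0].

[236, 153, 225, 4, 166, 244, 47, 100]

c1 ⊕ c2 = (M1 ⊕ K) ⊕ (M2 ⊕ K) = M1 ⊕ M2 — the shared key cancels under XOR.
byte 0: 01101100 XOR 10000000 = 11101100
byte 1: 10101100 XOR 00110101 = 10011001
byte 2: 00100000 XOR 11000001 = 11100001
byte 3: 10001000 XOR 10001100 = 00000100
byte 4: 11000110 XOR 01100000 = 10100110
byte 5: 10010001 XOR 01100101 = 11110100
byte 6: 11101111 XOR 11000000 = 00101111
byte 7: 00100001 XOR 01000101 = 01100100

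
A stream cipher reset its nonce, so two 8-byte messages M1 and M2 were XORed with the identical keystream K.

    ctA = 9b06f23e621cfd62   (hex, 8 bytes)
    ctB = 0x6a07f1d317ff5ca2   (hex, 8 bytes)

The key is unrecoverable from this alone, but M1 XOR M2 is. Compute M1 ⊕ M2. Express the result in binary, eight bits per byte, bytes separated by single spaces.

11110001 00000001 00000011 11101101 01110101 11100011 10100001 11000000

ctA ⊕ ctB = (M1 ⊕ K) ⊕ (M2 ⊕ K) = M1 ⊕ M2 — the shared key cancels under XOR.
9b ⊕ 6a = f1
06 ⊕ 07 = 01
f2 ⊕ f1 = 03
3e ⊕ d3 = ed
62 ⊕ 17 = 75
1c ⊕ ff = e3
fd ⊕ 5c = a1
62 ⊕ a2 = c0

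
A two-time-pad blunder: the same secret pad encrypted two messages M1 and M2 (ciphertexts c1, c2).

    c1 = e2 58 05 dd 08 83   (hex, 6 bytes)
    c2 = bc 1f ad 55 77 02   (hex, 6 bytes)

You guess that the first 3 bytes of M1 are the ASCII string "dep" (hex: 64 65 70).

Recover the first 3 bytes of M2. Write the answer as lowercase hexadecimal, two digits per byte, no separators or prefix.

First, c1 ⊕ c2 = (M1 ⊕ K) ⊕ (M2 ⊕ K) = M1 ⊕ M2, so the key drops out. Then M2 = (M1 ⊕ M2) ⊕ M1 over the first 3 bytes.
byte 0: (e2 xor bc) xor 64 = 5e xor 64 = 3a
byte 1: (58 xor 1f) xor 65 = 47 xor 65 = 22
byte 2: (05 xor ad) xor 70 = a8 xor 70 = d8

3a22d8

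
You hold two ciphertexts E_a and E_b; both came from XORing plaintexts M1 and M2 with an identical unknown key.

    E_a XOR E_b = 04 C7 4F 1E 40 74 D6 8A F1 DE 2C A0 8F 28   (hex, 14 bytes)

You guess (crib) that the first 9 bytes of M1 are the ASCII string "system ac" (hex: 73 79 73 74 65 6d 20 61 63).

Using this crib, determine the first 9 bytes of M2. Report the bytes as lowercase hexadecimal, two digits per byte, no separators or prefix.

Since E_a ⊕ E_b = M1 ⊕ M2, XORing with the guessed M1 bytes yields the corresponding M2 bytes: M2 = (E_a ⊕ E_b) ⊕ M1.
00000100 xor 01110011 = 01110111
11000111 xor 01111001 = 10111110
01001111 xor 01110011 = 00111100
00011110 xor 01110100 = 01101010
01000000 xor 01100101 = 00100101
01110100 xor 01101101 = 00011001
11010110 xor 00100000 = 11110110
10001010 xor 01100001 = 11101011
11110001 xor 01100011 = 10010010

77be3c6a2519f6eb92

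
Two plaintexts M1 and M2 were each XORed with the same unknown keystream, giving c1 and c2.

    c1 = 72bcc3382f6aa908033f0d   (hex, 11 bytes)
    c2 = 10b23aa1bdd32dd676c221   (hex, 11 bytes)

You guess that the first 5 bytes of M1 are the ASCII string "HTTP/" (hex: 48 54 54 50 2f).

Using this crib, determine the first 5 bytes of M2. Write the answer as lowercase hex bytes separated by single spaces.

2a 5a ad c9 bd

First, c1 ⊕ c2 = (M1 ⊕ K) ⊕ (M2 ⊕ K) = M1 ⊕ M2, so the key drops out. Then M2 = (M1 ⊕ M2) ⊕ M1 over the first 5 bytes.
byte 0: (72 ^ 10) ^ 48 = 62 ^ 48 = 2a
byte 1: (bc ^ b2) ^ 54 = 0e ^ 54 = 5a
byte 2: (c3 ^ 3a) ^ 54 = f9 ^ 54 = ad
byte 3: (38 ^ a1) ^ 50 = 99 ^ 50 = c9
byte 4: (2f ^ bd) ^ 2f = 92 ^ 2f = bd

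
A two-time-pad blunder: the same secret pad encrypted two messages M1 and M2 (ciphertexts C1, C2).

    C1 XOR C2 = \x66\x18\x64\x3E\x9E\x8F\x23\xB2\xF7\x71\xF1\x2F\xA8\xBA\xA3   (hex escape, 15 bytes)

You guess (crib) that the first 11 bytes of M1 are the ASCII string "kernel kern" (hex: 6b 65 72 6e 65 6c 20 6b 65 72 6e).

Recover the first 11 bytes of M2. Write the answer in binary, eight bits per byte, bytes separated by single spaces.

00001101 01111101 00010110 01010000 11111011 11100011 00000011 11011001 10010010 00000011 10011111

Since C1 ⊕ C2 = M1 ⊕ M2, XORing with the guessed M1 bytes yields the corresponding M2 bytes: M2 = (C1 ⊕ C2) ⊕ M1.
66 ⊕ 6b = 0d
18 ⊕ 65 = 7d
64 ⊕ 72 = 16
3e ⊕ 6e = 50
9e ⊕ 65 = fb
8f ⊕ 6c = e3
23 ⊕ 20 = 03
b2 ⊕ 6b = d9
f7 ⊕ 65 = 92
71 ⊕ 72 = 03
f1 ⊕ 6e = 9f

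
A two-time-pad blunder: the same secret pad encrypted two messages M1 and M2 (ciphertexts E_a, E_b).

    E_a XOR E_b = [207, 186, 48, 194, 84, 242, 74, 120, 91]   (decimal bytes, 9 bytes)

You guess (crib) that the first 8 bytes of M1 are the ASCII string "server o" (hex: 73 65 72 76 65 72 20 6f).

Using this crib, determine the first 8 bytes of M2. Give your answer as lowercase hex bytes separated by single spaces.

bc df 42 b4 31 80 6a 17

Since E_a ⊕ E_b = M1 ⊕ M2, XORing with the guessed M1 bytes yields the corresponding M2 bytes: M2 = (E_a ⊕ E_b) ⊕ M1.
cf ⊕ 73 = bc
ba ⊕ 65 = df
30 ⊕ 72 = 42
c2 ⊕ 76 = b4
54 ⊕ 65 = 31
f2 ⊕ 72 = 80
4a ⊕ 20 = 6a
78 ⊕ 6f = 17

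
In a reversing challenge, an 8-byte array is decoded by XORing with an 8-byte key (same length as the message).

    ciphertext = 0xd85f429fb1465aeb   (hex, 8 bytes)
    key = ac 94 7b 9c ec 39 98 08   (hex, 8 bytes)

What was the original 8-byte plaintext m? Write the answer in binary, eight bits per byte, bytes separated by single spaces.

XOR is its own inverse, so applying the key byte-wise gives the result directly.
d8 XOR ac = 74
5f XOR 94 = cb
42 XOR 7b = 39
9f XOR 9c = 03
b1 XOR ec = 5d
46 XOR 39 = 7f
5a XOR 98 = c2
eb XOR 08 = e3

01110100 11001011 00111001 00000011 01011101 01111111 11000010 11100011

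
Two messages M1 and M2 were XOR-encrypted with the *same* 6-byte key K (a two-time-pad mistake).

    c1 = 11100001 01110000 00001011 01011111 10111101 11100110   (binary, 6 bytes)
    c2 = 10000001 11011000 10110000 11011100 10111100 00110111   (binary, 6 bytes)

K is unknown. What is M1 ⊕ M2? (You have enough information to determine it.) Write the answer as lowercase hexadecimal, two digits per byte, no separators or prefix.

60a8bb8301d1

c1 ⊕ c2 = (M1 ⊕ K) ⊕ (M2 ⊕ K) = M1 ⊕ M2 — the shared key cancels under XOR.
225 ⊕ 129 =  96
112 ⊕ 216 = 168
 11 ⊕ 176 = 187
 95 ⊕ 220 = 131
189 ⊕ 188 =   1
230 ⊕  55 = 209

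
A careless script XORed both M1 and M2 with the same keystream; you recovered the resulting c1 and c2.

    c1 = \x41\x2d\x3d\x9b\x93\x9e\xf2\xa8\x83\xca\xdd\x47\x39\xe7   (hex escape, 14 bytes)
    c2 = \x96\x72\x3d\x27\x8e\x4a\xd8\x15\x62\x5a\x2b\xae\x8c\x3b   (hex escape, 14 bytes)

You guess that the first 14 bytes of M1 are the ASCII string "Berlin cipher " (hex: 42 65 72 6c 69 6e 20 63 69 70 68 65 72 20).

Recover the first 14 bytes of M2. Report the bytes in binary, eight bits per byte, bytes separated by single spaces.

10010101 00111010 01110010 11010000 01110100 10111010 00001010 11011110 10001000 11100000 10011110 10001100 11000111 11111100

First, c1 ⊕ c2 = (M1 ⊕ K) ⊕ (M2 ⊕ K) = M1 ⊕ M2, so the key drops out. Then M2 = (M1 ⊕ M2) ⊕ M1 over the first 14 bytes.
byte 0: (41 ⊕ 96) ⊕ 42 = d7 ⊕ 42 = 95
byte 1: (2d ⊕ 72) ⊕ 65 = 5f ⊕ 65 = 3a
byte 2: (3d ⊕ 3d) ⊕ 72 = 00 ⊕ 72 = 72
byte 3: (9b ⊕ 27) ⊕ 6c = bc ⊕ 6c = d0
byte 4: (93 ⊕ 8e) ⊕ 69 = 1d ⊕ 69 = 74
byte 5: (9e ⊕ 4a) ⊕ 6e = d4 ⊕ 6e = ba
byte 6: (f2 ⊕ d8) ⊕ 20 = 2a ⊕ 20 = 0a
byte 7: (a8 ⊕ 15) ⊕ 63 = bd ⊕ 63 = de
byte 8: (83 ⊕ 62) ⊕ 69 = e1 ⊕ 69 = 88
byte 9: (ca ⊕ 5a) ⊕ 70 = 90 ⊕ 70 = e0
byte 10: (dd ⊕ 2b) ⊕ 68 = f6 ⊕ 68 = 9e
byte 11: (47 ⊕ ae) ⊕ 65 = e9 ⊕ 65 = 8c
byte 12: (39 ⊕ 8c) ⊕ 72 = b5 ⊕ 72 = c7
byte 13: (e7 ⊕ 3b) ⊕ 20 = dc ⊕ 20 = fc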